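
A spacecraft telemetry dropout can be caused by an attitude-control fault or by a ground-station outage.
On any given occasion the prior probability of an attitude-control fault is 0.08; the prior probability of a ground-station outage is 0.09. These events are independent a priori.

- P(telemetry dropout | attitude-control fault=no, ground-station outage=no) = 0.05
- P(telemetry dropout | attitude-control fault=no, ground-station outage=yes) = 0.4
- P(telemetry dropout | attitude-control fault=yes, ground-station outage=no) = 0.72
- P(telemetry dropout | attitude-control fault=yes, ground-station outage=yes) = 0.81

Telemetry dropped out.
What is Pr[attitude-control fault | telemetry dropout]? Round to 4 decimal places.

For the numerator, keep only attitude-control fault=true terms: 0.052416 + 0.005832 = 0.058248
Denominator P(telemetry dropout): 0.05*0.92*0.91 + 0.4*0.92*0.09 + 0.72*0.08*0.91 + 0.81*0.08*0.09 = 0.133228
Posterior = 0.058248 / 0.133228 ≈ 0.4372

Pr[attitude-control fault | telemetry dropout] ≈ 0.4372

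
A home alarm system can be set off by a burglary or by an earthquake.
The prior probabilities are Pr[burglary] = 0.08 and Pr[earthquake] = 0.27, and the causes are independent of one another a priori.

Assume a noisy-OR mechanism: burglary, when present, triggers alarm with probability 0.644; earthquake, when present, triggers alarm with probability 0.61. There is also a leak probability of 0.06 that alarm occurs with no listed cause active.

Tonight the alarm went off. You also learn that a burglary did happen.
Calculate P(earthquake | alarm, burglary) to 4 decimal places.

Under noisy-OR, P(alarm | causes) = 1 − (1−0.06)·∏(1−qᵢ) over the active causes.
P(alarm | burglary) = 0.66536×0.73 + 0.86949×0.27 = 0.485713 + 0.234762 = 0.720475
Of this, 0.234762 comes from 0.86949×0.27 (the earthquake=true cases).
So P(earthquake | alarm, burglary) = 0.234762/0.720475 ≈ 0.3258.

P(earthquake | alarm, burglary) ≈ 0.3258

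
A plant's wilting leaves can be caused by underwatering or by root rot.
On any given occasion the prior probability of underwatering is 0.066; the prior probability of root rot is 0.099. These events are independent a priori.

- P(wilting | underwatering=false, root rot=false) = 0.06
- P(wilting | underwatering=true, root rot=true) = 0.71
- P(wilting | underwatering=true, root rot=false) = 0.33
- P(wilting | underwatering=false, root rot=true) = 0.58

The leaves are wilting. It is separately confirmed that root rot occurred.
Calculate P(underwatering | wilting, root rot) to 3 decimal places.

Weight on underwatering=true, given the evidence: 0.71×0.066 = 0.046860
The normalizing constant is 0.58×0.934 + 0.71×0.066 = 0.588580
Posterior = 0.046860 / 0.588580 ≈ 0.080

P(underwatering | wilting, root rot) ≈ 0.080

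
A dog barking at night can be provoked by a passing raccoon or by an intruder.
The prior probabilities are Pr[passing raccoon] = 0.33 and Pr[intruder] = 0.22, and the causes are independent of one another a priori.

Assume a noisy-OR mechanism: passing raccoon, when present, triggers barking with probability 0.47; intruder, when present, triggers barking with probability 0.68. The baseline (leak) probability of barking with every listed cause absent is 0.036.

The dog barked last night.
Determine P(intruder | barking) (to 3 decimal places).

Under noisy-OR, P(barking | causes) = 1 − (1−0.036)·∏(1−qᵢ) over the active causes.
Numerator (weight on configurations with intruder): 0.101930 + 0.060730 = 0.162660
The normalizing constant is 0.036×0.67×0.78 + 0.69152×0.67×0.22 + 0.48908×0.33×0.78 + 0.836506×0.33×0.22 = 0.307363
P(intruder | barking) = 0.162660/0.307363 ≈ 0.529

P(intruder | barking) ≈ 0.529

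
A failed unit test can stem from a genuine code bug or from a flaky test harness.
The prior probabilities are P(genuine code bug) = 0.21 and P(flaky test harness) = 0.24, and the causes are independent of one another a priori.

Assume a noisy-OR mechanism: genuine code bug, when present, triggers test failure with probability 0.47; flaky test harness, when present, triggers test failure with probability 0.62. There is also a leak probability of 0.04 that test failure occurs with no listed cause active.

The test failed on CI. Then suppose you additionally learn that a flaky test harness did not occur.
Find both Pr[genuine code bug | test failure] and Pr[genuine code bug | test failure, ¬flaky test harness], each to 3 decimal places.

Pr[genuine code bug | test failure] ≈ 0.452; Pr[genuine code bug | test failure, ¬flaky test harness] ≈ 0.765

Under noisy-OR, P(test failure | causes) = 1 − (1−0.04)·∏(1−qᵢ) over the active causes.
P(test failure) = 0.04*0.79*0.76 + 0.6352*0.79*0.24 + 0.4912*0.21*0.76 + 0.806656*0.21*0.24 = 0.024016 + 0.120434 + 0.078396 + 0.040655 = 0.263501
Of this, 0.119051 comes from 0.078396 + 0.040655 (the genuine code bug=true cases).
So P(genuine code bug | test failure) = 0.119051/0.263501 ≈ 0.452.

Now condition on the additional information:
P(test failure | ¬flaky test harness) = 0.04·0.79 + 0.4912·0.21 = 0.031600 + 0.103152 = 0.134752
Of this, 0.103152 comes from 0.4912·0.21 (the genuine code bug=true cases).
P(genuine code bug | test failure, ¬flaky test harness) = 0.103152 / 0.134752 ≈ 0.765
Ruling out flaky test harness raises the posterior on genuine code bug — the flip side of explaining away.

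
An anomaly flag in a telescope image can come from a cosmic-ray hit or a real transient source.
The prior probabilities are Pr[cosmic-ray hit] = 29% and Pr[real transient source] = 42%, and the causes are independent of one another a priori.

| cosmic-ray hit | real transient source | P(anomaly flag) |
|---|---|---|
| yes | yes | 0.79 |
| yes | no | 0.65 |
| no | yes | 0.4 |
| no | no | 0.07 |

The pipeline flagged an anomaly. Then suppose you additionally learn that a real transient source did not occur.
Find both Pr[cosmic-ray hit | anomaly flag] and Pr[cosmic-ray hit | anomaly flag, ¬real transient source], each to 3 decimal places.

Pr[cosmic-ray hit | anomaly flag] ≈ 0.581; Pr[cosmic-ray hit | anomaly flag, ¬real transient source] ≈ 0.791

P(anomaly flag) = 0.07·0.71·0.58 + 0.4·0.71·0.42 + 0.65·0.29·0.58 + 0.79·0.29·0.42 = 0.028826 + 0.119280 + 0.109330 + 0.096222 = 0.353658
Restricting to configurations with cosmic-ray hit present: 0.109330 + 0.096222 = 0.205552.
Hence the posterior is 0.205552/0.353658 ≈ 0.581.

Now also conditioning on real transient source≠true:
P(anomaly flag | ¬real transient source) = 0.07×0.71 + 0.65×0.29 = 0.049700 + 0.188500 = 0.238200
The cosmic-ray hit-present share is 0.65×0.29 = 0.188500.
Hence the posterior is 0.188500/0.238200 ≈ 0.791.
Ruling out real transient source raises the posterior on cosmic-ray hit — the flip side of explaining away.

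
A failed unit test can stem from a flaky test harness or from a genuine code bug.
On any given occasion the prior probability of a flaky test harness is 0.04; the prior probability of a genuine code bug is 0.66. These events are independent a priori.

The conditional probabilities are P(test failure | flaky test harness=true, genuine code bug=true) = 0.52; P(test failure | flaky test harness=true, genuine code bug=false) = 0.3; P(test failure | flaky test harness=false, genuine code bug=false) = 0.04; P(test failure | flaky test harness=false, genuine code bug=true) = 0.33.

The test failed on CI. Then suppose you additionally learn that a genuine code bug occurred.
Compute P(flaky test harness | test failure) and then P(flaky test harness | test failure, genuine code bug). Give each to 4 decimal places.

P(flaky test harness | test failure) ≈ 0.0742; P(flaky test harness | test failure, genuine code bug) ≈ 0.0616

Numerator (weight on configurations with flaky test harness): 0.004080 + 0.013728 = 0.017808
Normalizer over all consistent configurations: 0.04*0.96*0.34 + 0.33*0.96*0.66 + 0.3*0.04*0.34 + 0.52*0.04*0.66 = 0.239952
P(flaky test harness | test failure) = 0.017808/0.239952 ≈ 0.0742

Now also conditioning on genuine code bug=true:
For the numerator, keep only flaky test harness=true terms: 0.52*0.04 = 0.020800
Normalizer over all consistent configurations: 0.33*0.96 + 0.52*0.04 = 0.337600
Posterior = 0.020800 / 0.337600 ≈ 0.0616
— genuine code bug explains away the evidence for flaky test harness.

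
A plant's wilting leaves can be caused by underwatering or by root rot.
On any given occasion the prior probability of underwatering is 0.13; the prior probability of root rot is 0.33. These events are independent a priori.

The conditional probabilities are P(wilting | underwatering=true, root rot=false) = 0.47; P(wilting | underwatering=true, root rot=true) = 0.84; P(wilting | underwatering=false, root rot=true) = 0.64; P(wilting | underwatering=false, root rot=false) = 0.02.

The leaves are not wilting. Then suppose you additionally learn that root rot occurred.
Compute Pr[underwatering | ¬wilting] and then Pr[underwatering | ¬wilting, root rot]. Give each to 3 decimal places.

Pr[underwatering | ¬wilting] ≈ 0.073; Pr[underwatering | ¬wilting, root rot] ≈ 0.062

Weight on underwatering=true, given the evidence: 0.046163 + 0.006864 = 0.053027
Denominator P(¬wilting): 0.98*0.87*0.67 + 0.36*0.87*0.33 + 0.53*0.13*0.67 + 0.16*0.13*0.33 = 0.727625
Posterior = 0.053027 / 0.727625 ≈ 0.073

Now condition on the additional information:
Sum P(¬wilting|·) weighted by the priors over both values of underwatering:
  P(¬wilting | root rot) = 0.36*0.87 + 0.16*0.13
        = 0.313200 + 0.020800 = 0.334000
Keeping only the underwatering-present terms gives 0.020800, so
  P(underwatering | ¬wilting, root rot) = 0.020800 / 0.334000 ≈ 0.062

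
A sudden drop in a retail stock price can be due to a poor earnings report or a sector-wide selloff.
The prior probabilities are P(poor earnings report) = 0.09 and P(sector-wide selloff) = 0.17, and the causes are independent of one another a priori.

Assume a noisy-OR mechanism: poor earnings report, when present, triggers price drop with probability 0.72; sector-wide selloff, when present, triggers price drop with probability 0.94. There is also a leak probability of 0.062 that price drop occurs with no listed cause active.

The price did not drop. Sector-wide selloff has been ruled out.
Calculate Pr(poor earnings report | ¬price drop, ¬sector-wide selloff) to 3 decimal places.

Pr(poor earnings report | ¬price drop, ¬sector-wide selloff) ≈ 0.027

Under noisy-OR, P(price drop | causes) = 1 − (1−0.062)·∏(1−qᵢ) over the active causes.
P(¬price drop | ¬sector-wide selloff) = 0.938·0.91 + 0.26264·0.09 = 0.853580 + 0.023638 = 0.877218
Restricting to configurations with poor earnings report present: 0.26264·0.09 = 0.023638.
Hence the posterior is 0.023638/0.877218 ≈ 0.027.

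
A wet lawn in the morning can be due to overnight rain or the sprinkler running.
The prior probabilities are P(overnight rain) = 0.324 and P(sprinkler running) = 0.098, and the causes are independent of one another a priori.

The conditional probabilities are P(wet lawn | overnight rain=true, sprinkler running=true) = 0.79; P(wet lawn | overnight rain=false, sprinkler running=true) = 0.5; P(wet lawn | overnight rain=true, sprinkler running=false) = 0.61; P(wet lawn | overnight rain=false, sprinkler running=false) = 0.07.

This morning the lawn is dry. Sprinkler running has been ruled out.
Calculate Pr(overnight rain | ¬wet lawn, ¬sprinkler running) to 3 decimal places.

Pr(overnight rain | ¬wet lawn, ¬sprinkler running) ≈ 0.167

P(¬wet lawn | ¬sprinkler running) = 0.93*0.676 + 0.39*0.324 = 0.628680 + 0.126360 = 0.755040
The overnight rain-present share is 0.39*0.324 = 0.126360.
So P(overnight rain | ¬wet lawn, ¬sprinkler running) = 0.126360/0.755040 ≈ 0.167.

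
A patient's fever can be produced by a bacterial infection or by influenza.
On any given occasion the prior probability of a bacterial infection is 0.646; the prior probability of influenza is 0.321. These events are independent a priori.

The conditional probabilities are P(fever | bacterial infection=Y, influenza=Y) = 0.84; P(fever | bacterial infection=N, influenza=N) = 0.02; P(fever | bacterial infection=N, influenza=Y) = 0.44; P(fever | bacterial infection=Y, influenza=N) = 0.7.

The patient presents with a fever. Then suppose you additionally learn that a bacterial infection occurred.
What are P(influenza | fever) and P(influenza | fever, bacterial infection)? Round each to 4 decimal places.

P(fever) = 0.02*0.354*0.679 + 0.44*0.354*0.321 + 0.7*0.646*0.679 + 0.84*0.646*0.321 = 0.004807 + 0.049999 + 0.307044 + 0.174187 = 0.536037
Restricting to configurations with influenza present: 0.049999 + 0.174187 = 0.224186.
So P(influenza | fever) = 0.224186/0.536037 ≈ 0.4182.

Now condition on the additional information:
Sum P(fever|·) weighted by the priors over both values of influenza:
  P(fever | bacterial infection) = 0.7·0.679 + 0.84·0.321
        = 0.475300 + 0.269640 = 0.744940
Keeping only the influenza-present terms gives 0.269640, so
  P(influenza | fever, bacterial infection) = 0.269640 / 0.744940 ≈ 0.3620

P(influenza | fever) ≈ 0.4182; P(influenza | fever, bacterial infection) ≈ 0.3620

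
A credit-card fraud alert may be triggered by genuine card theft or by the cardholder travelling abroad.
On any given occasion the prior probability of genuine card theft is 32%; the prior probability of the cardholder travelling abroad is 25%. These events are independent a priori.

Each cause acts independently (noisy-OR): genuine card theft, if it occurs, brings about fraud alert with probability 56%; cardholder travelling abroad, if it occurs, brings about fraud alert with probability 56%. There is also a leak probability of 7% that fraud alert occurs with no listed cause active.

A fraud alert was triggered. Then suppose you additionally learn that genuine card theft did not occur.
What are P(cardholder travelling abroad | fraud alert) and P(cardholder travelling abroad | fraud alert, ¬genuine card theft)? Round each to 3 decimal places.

P(cardholder travelling abroad | fraud alert) ≈ 0.483; P(cardholder travelling abroad | fraud alert, ¬genuine card theft) ≈ 0.738

Under noisy-OR, P(fraud alert | causes) = 1 − (1−0.07)·∏(1−qᵢ) over the active causes.
Numerator (weight on configurations with cardholder travelling abroad): 0.100436 + 0.065596 = 0.166032
Normalizer over all consistent configurations: 0.07×0.68×0.75 + 0.5908×0.68×0.25 + 0.5908×0.32×0.75 + 0.819952×0.32×0.25 = 0.343524
P(cardholder travelling abroad | fraud alert) = 0.166032/0.343524 ≈ 0.483

Now condition on the additional information:
Enumerate both values of cardholder travelling abroad and weight by the priors:
  P(fraud alert | ¬genuine card theft) = 0.07·0.75 + 0.5908·0.25
        = 0.052500 + 0.147700 = 0.200200
Configurations with cardholder travelling abroad contribute 0.147700, so
  P(cardholder travelling abroad | fraud alert, ¬genuine card theft) = 0.147700 / 0.200200 ≈ 0.738
With genuine card theft excluded, cardholder travelling abroad must carry more of the explanatory weight for the fraud alert.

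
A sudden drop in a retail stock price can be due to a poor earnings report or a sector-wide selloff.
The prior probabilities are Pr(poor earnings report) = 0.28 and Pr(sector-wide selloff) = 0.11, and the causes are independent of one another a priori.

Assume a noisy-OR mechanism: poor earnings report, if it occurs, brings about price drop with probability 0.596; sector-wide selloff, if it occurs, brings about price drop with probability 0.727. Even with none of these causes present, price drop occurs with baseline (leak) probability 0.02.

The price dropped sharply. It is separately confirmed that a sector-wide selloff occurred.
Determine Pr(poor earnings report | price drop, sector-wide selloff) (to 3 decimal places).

Under noisy-OR, P(price drop | causes) = 1 − (1−0.02)·∏(1−qᵢ) over the active causes.
Enumerate both values of poor earnings report and weight by the priors:
  P(price drop | sector-wide selloff) = 0.73246*0.72 + 0.891914*0.28
        = 0.527371 + 0.249736 = 0.777107
The terms with poor earnings report present sum to 0.249736, so
  P(poor earnings report | price drop, sector-wide selloff) = 0.249736 / 0.777107 ≈ 0.321

Pr(poor earnings report | price drop, sector-wide selloff) ≈ 0.321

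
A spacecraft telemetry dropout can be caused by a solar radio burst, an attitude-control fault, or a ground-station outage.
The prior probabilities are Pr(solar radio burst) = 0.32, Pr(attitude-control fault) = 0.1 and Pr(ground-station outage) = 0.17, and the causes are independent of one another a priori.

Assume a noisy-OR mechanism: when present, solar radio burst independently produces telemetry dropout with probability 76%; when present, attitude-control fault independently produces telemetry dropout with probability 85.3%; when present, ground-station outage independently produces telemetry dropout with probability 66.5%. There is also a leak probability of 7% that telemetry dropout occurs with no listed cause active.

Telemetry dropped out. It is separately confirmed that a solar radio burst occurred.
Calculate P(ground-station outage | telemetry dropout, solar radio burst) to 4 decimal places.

P(ground-station outage | telemetry dropout, solar radio burst) ≈ 0.1934

Under noisy-OR, P(telemetry dropout | causes) = 1 − (1−0.07)·∏(1−qᵢ) over the active causes.
Enumerate the 4 (attitude-control fault, ground-station outage) configurations and weight by the priors:
  P(telemetry dropout | solar radio burst) = 0.7768·0.9·0.83 + 0.925228·0.9·0.17 + 0.96719·0.1·0.83 + 0.989009·0.1·0.17
        = 0.580270 + 0.141560 + 0.080277 + 0.016813 = 0.818920
Configurations with ground-station outage contribute 0.158373, so
  P(ground-station outage | telemetry dropout, solar radio burst) = 0.158373 / 0.818920 ≈ 0.1934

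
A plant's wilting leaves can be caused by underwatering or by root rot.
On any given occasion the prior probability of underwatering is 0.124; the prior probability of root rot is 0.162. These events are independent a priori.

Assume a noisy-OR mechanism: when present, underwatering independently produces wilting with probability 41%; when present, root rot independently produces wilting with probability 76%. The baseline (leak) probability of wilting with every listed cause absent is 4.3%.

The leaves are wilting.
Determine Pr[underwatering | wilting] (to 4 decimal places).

Pr[underwatering | wilting] ≈ 0.3077

Under noisy-OR, P(wilting | causes) = 1 − (1−0.043)·∏(1−qᵢ) over the active causes.
For the numerator, keep only underwatering=true terms: 0.045240 + 0.017366 = 0.062606
The normalizing constant is 0.043×0.876×0.838 + 0.77032×0.876×0.162 + 0.43537×0.124×0.838 + 0.864489×0.124×0.162 = 0.203490
P(underwatering | wilting) = 0.062606/0.203490 ≈ 0.3077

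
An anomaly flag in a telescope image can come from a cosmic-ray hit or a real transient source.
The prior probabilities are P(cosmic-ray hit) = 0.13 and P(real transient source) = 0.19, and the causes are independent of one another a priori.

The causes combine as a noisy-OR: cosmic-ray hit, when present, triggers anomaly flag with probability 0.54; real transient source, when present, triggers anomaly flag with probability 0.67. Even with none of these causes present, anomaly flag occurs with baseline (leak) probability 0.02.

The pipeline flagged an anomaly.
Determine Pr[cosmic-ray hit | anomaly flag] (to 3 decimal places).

Under noisy-OR, P(anomaly flag | causes) = 1 − (1−0.02)·∏(1−qᵢ) over the active causes.
Enumerate the 4 (cosmic-ray hit, real transient source) configurations and weight by the priors:
  P(anomaly flag) = 0.02×0.87×0.81 + 0.6766×0.87×0.19 + 0.5492×0.13×0.81 + 0.851236×0.13×0.19
        = 0.014094 + 0.111842 + 0.057831 + 0.021026 = 0.204793
Keeping only the cosmic-ray hit-present terms gives 0.078857, so
  P(cosmic-ray hit | anomaly flag) = 0.078857 / 0.204793 ≈ 0.385

Pr[cosmic-ray hit | anomaly flag] ≈ 0.385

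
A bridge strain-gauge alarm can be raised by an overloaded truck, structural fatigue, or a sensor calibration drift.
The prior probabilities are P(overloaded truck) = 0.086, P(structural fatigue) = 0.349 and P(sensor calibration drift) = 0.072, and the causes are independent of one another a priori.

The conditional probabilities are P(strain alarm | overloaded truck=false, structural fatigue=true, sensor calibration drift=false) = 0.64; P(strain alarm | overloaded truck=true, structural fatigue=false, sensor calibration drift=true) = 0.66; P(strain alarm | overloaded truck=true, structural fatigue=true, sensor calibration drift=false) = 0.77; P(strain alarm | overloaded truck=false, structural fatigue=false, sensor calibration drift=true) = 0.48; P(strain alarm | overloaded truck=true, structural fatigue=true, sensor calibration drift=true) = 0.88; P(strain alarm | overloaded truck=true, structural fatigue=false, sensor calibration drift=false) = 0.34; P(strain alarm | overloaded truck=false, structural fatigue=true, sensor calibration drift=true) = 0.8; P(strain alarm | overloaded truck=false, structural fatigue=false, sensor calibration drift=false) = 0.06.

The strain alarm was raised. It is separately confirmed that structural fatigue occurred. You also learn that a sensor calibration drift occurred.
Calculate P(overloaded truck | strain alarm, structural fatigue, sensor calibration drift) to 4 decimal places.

P(overloaded truck | strain alarm, structural fatigue, sensor calibration drift) ≈ 0.0938

By total probability over both values of overloaded truck:
  P(strain alarm | structural fatigue, sensor calibration drift) = 0.8·0.914 + 0.88·0.086
        = 0.731200 + 0.075680 = 0.806880
Configurations with overloaded truck contribute 0.075680, so
  P(overloaded truck | strain alarm, structural fatigue, sensor calibration drift) = 0.075680 / 0.806880 ≈ 0.0938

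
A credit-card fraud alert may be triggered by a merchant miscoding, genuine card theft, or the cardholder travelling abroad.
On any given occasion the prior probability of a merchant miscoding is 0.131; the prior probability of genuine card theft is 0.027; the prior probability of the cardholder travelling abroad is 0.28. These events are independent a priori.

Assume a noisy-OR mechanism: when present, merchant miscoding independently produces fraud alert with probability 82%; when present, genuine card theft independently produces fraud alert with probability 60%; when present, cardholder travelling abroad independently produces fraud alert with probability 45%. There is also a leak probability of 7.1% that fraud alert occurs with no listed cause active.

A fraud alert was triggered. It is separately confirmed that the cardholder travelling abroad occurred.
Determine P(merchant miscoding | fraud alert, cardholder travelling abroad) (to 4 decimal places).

Under noisy-OR, P(fraud alert | causes) = 1 − (1−0.071)·∏(1−qᵢ) over the active causes.
By total probability over the 4 (merchant miscoding, genuine card theft) configurations:
  P(fraud alert | cardholder travelling abroad) = 0.48905·0.869·0.973 + 0.79562·0.869·0.027 + 0.908029·0.131·0.973 + 0.963212·0.131·0.027
        = 0.413510 + 0.018668 + 0.115740 + 0.003407 = 0.551325
Keeping only the merchant miscoding-present terms gives 0.119147, so
  P(merchant miscoding | fraud alert, cardholder travelling abroad) = 0.119147 / 0.551325 ≈ 0.2161

P(merchant miscoding | fraud alert, cardholder travelling abroad) ≈ 0.2161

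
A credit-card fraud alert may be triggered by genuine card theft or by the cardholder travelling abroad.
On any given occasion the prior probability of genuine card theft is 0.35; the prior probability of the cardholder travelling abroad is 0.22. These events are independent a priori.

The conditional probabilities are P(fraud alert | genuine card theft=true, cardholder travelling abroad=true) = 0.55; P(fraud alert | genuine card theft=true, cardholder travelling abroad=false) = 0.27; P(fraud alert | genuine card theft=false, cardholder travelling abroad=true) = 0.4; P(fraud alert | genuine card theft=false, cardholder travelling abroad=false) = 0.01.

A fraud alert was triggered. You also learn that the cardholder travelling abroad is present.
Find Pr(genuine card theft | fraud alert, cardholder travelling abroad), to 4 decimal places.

Pr(genuine card theft | fraud alert, cardholder travelling abroad) ≈ 0.4254

Enumerate both values of genuine card theft and weight by the priors:
  P(fraud alert | cardholder travelling abroad) = 0.4·0.65 + 0.55·0.35
        = 0.260000 + 0.192500 = 0.452500
The terms with genuine card theft present sum to 0.192500, so
  P(genuine card theft | fraud alert, cardholder travelling abroad) = 0.192500 / 0.452500 ≈ 0.4254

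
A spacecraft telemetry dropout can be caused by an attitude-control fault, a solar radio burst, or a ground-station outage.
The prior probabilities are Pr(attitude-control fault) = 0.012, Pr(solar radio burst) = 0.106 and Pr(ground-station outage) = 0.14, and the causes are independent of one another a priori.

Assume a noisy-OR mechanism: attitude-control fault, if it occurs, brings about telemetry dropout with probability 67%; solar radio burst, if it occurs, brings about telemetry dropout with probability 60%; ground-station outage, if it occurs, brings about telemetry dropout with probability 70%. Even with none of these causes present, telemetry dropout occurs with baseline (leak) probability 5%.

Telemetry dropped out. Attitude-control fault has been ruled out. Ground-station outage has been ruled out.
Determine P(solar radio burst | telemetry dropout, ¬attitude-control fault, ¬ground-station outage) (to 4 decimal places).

Under noisy-OR, P(telemetry dropout | causes) = 1 − (1−0.05)·∏(1−qᵢ) over the active causes.
Weight on solar radio burst=true, given the evidence: 0.62×0.106 = 0.065720
The normalizing constant is 0.05×0.894 + 0.62×0.106 = 0.110420
Posterior = 0.065720 / 0.110420 ≈ 0.5952

P(solar radio burst | telemetry dropout, ¬attitude-control fault, ¬ground-station outage) ≈ 0.5952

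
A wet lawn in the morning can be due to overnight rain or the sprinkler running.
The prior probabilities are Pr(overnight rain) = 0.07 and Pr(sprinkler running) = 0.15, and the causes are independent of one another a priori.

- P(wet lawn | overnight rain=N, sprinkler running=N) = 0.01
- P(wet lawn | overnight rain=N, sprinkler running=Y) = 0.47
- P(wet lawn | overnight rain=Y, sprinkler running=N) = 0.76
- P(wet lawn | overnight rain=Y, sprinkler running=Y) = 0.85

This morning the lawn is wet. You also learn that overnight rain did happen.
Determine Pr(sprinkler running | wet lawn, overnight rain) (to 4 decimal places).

Pr(sprinkler running | wet lawn, overnight rain) ≈ 0.1648

P(wet lawn | overnight rain) = 0.76·0.85 + 0.85·0.15 = 0.646000 + 0.127500 = 0.773500
Restricting to configurations with sprinkler running present: 0.85·0.15 = 0.127500.
So P(sprinkler running | wet lawn, overnight rain) = 0.127500/0.773500 ≈ 0.1648.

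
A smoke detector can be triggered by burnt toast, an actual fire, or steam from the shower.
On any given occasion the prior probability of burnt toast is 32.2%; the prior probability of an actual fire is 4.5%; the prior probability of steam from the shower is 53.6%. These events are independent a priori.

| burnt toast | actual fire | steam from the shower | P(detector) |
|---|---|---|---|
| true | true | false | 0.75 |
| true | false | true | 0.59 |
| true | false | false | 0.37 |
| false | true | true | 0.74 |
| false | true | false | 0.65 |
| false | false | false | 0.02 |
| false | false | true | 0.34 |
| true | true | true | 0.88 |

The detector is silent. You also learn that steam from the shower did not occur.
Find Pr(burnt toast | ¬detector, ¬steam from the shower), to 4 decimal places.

Pr(burnt toast | ¬detector, ¬steam from the shower) ≈ 0.2342

Enumerate the 4 (burnt toast, actual fire) configurations and weight by the priors:
  P(¬detector | ¬steam from the shower) = 0.98*0.678*0.955 + 0.35*0.678*0.045 + 0.63*0.322*0.955 + 0.25*0.322*0.045
        = 0.634540 + 0.010679 + 0.193731 + 0.003622 = 0.842572
Configurations with burnt toast contribute 0.197353, so
  P(burnt toast | ¬detector, ¬steam from the shower) = 0.197353 / 0.842572 ≈ 0.2342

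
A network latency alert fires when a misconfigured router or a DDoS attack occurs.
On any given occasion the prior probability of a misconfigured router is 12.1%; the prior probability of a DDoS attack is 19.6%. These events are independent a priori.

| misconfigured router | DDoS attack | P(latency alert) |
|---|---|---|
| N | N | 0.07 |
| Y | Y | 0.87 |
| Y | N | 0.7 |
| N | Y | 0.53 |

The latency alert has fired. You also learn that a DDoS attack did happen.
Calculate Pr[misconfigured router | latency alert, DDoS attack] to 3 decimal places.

Pr[misconfigured router | latency alert, DDoS attack] ≈ 0.184

Enumerate both values of misconfigured router and weight by the priors:
  P(latency alert | DDoS attack) = 0.53×0.879 + 0.87×0.121
        = 0.465870 + 0.105270 = 0.571140
The terms with misconfigured router present sum to 0.105270, so
  P(misconfigured router | latency alert, DDoS attack) = 0.105270 / 0.571140 ≈ 0.184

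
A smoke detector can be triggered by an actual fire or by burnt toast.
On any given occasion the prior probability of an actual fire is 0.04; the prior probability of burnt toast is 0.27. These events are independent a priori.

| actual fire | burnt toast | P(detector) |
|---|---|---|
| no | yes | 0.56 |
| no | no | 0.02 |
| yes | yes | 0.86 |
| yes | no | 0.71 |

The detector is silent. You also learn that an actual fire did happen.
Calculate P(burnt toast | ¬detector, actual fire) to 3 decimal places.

Enumerate both values of burnt toast and weight by the priors:
  P(¬detector | actual fire) = 0.29·0.73 + 0.14·0.27
        = 0.211700 + 0.037800 = 0.249500
The terms with burnt toast present sum to 0.037800, so
  P(burnt toast | ¬detector, actual fire) = 0.037800 / 0.249500 ≈ 0.152

P(burnt toast | ¬detector, actual fire) ≈ 0.152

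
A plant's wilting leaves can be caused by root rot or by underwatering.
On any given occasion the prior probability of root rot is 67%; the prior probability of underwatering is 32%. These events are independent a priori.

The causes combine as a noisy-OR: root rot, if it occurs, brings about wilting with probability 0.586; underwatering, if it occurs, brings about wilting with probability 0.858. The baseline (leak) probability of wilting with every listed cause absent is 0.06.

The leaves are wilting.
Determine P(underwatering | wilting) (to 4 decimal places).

Under noisy-OR, P(wilting | causes) = 1 − (1−0.06)·∏(1−qᵢ) over the active causes.
Numerator (weight on configurations with underwatering): 0.091505 + 0.202552 = 0.294057
The normalizing constant is 0.06×0.33×0.68 + 0.86652×0.33×0.32 + 0.61084×0.67×0.68 + 0.944739×0.67×0.32 = 0.585820
P(underwatering | wilting) = 0.294057/0.585820 ≈ 0.5020

P(underwatering | wilting) ≈ 0.5020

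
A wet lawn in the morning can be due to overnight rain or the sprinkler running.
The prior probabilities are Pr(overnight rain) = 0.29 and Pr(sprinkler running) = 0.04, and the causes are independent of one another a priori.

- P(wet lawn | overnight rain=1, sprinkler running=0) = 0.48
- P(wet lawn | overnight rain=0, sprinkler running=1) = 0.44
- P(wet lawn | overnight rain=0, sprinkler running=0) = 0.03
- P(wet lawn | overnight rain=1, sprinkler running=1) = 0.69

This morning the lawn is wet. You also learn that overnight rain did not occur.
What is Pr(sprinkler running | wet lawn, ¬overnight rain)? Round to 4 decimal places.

Pr(sprinkler running | wet lawn, ¬overnight rain) ≈ 0.3793

Weight on sprinkler running=true, given the evidence: 0.44·0.04 = 0.017600
Normalizer over all consistent configurations: 0.03·0.96 + 0.44·0.04 = 0.046400
P(sprinkler running | wet lawn, ¬overnight rain) = 0.017600/0.046400 ≈ 0.3793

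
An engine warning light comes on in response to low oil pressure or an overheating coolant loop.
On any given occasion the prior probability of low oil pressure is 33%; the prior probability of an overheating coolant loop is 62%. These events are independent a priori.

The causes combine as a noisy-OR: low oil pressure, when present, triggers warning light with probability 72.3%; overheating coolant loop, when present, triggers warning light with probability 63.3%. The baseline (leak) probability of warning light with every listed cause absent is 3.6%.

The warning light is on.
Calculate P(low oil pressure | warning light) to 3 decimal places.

P(low oil pressure | warning light) ≈ 0.499

Under noisy-OR, P(warning light | causes) = 1 − (1−0.036)·∏(1−qᵢ) over the active causes.
P(warning light) = 0.036·0.67·0.38 + 0.646212·0.67·0.62 + 0.732972·0.33·0.38 + 0.902001·0.33·0.62 = 0.009166 + 0.268436 + 0.091915 + 0.184549 = 0.554066
Restricting to configurations with low oil pressure present: 0.091915 + 0.184549 = 0.276464.
P(low oil pressure | warning light) = 0.276464 / 0.554066 ≈ 0.499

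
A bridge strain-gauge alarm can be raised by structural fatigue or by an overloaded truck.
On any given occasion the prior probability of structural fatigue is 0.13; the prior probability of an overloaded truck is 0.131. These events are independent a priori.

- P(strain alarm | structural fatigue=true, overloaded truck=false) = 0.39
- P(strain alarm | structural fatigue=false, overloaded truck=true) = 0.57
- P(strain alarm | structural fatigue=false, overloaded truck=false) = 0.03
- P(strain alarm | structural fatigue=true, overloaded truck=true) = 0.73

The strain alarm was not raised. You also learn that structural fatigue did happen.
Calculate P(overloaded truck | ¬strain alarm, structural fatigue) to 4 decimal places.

P(overloaded truck | ¬strain alarm, structural fatigue) ≈ 0.0626

By total probability over both values of overloaded truck:
  P(¬strain alarm | structural fatigue) = 0.61×0.869 + 0.27×0.131
        = 0.530090 + 0.035370 = 0.565460
Keeping only the overloaded truck-present terms gives 0.035370, so
  P(overloaded truck | ¬strain alarm, structural fatigue) = 0.035370 / 0.565460 ≈ 0.0626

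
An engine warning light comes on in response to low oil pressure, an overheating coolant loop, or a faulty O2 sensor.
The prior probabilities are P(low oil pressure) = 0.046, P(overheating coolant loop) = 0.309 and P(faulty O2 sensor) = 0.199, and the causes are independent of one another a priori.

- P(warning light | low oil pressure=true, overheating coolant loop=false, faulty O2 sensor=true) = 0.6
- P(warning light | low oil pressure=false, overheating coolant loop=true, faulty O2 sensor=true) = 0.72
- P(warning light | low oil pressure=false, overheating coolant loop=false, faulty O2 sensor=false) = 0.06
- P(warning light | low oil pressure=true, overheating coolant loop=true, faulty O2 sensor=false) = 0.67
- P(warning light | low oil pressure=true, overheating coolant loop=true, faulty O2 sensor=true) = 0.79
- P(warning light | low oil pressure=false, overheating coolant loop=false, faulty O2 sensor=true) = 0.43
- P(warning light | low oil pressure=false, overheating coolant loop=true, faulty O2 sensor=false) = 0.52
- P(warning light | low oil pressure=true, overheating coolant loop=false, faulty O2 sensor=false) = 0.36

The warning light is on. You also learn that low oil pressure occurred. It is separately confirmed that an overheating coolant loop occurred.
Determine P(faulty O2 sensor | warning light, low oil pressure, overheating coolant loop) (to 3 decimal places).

P(faulty O2 sensor | warning light, low oil pressure, overheating coolant loop) ≈ 0.227

Enumerate both values of faulty O2 sensor and weight by the priors:
  P(warning light | low oil pressure, overheating coolant loop) = 0.67×0.801 + 0.79×0.199
        = 0.536670 + 0.157210 = 0.693880
Configurations with faulty O2 sensor contribute 0.157210, so
  P(faulty O2 sensor | warning light, low oil pressure, overheating coolant loop) = 0.157210 / 0.693880 ≈ 0.227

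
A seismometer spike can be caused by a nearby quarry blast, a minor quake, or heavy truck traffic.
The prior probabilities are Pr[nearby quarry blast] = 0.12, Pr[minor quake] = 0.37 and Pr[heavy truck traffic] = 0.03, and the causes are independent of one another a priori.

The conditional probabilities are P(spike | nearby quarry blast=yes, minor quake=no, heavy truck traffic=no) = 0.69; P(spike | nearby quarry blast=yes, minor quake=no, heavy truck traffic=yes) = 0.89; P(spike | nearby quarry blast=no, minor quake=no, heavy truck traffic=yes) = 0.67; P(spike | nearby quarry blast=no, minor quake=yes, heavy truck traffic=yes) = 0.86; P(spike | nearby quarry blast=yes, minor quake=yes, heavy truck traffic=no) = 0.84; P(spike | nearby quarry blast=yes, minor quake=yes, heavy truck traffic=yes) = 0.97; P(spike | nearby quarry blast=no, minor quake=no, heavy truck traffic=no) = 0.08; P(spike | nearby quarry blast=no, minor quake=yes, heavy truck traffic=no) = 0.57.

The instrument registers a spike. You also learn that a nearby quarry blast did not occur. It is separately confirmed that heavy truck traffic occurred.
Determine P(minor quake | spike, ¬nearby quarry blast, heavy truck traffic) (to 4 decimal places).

P(minor quake | spike, ¬nearby quarry blast, heavy truck traffic) ≈ 0.4298

P(spike | ¬nearby quarry blast, heavy truck traffic) = 0.67·0.63 + 0.86·0.37 = 0.422100 + 0.318200 = 0.740300
Of this, 0.318200 comes from 0.86·0.37 (the minor quake=true cases).
So P(minor quake | spike, ¬nearby quarry blast, heavy truck traffic) = 0.318200/0.740300 ≈ 0.4298.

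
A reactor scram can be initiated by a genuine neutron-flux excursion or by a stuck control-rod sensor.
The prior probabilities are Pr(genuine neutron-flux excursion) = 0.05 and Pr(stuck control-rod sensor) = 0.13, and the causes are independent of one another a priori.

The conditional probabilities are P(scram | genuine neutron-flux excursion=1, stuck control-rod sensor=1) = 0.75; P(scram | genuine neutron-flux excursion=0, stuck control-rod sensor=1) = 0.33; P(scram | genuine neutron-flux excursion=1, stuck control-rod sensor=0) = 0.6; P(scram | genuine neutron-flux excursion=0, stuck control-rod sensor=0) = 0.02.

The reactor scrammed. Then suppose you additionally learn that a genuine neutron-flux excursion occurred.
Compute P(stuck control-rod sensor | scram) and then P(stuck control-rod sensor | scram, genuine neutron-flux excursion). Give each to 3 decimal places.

P(stuck control-rod sensor | scram) ≈ 0.517; P(stuck control-rod sensor | scram, genuine neutron-flux excursion) ≈ 0.157

P(scram) = 0.02×0.95×0.87 + 0.33×0.95×0.13 + 0.6×0.05×0.87 + 0.75×0.05×0.13 = 0.016530 + 0.040755 + 0.026100 + 0.004875 = 0.088260
Restricting to configurations with stuck control-rod sensor present: 0.040755 + 0.004875 = 0.045630.
P(stuck control-rod sensor | scram) = 0.045630 / 0.088260 ≈ 0.517

With the extra evidence:
Enumerate both values of stuck control-rod sensor and weight by the priors:
  P(scram | genuine neutron-flux excursion) = 0.6*0.87 + 0.75*0.13
        = 0.522000 + 0.097500 = 0.619500
Keeping only the stuck control-rod sensor-present terms gives 0.097500, so
  P(stuck control-rod sensor | scram, genuine neutron-flux excursion) = 0.097500 / 0.619500 ≈ 0.157
This is intercausal reasoning (explaining away): once genuine neutron-flux excursion accounts for the scram, stuck control-rod sensor becomes less likely.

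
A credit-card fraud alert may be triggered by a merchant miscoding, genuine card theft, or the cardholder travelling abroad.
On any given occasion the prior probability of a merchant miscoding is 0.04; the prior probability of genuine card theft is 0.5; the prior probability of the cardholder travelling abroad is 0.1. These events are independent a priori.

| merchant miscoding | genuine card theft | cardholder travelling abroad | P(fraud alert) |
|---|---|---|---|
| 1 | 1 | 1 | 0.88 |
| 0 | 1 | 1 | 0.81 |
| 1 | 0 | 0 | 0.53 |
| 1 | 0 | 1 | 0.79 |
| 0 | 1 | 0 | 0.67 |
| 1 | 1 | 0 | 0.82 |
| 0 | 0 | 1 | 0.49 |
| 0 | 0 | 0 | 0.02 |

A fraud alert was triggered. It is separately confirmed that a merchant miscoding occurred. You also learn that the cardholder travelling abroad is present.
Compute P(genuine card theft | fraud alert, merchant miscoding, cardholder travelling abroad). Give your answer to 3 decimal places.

Weight on genuine card theft=true, given the evidence: 0.88×0.5 = 0.440000
The normalizing constant is 0.79×0.5 + 0.88×0.5 = 0.835000
Posterior = 0.440000 / 0.835000 ≈ 0.527

P(genuine card theft | fraud alert, merchant miscoding, cardholder travelling abroad) ≈ 0.527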